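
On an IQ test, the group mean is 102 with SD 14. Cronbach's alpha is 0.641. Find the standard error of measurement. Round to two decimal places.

SEM = SD · √(1 − ρ) = 14 × √0.359 = 14 × 0.5992 = 8.388

8.39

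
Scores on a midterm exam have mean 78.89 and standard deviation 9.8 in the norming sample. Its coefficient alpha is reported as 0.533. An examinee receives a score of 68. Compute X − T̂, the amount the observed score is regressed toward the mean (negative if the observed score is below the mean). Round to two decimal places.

Regress the observed score toward the mean by the unreliability: T̂ = 0.533·68 + 0.467·78.89 = 36.244 + 36.84163 = 73.0856.
X − T̂ = 68 − 73.086 = -5.086 → -5.09

-5.09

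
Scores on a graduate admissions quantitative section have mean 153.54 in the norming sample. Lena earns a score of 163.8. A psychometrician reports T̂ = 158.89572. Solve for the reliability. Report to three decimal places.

T̂ = ρX + (1 − ρ)μ  ⇒  T̂ − μ = ρ(X − μ)
ρ = (T̂ − μ)/(X − μ) = (158.89572 − 153.54) / (163.8 − 153.54) = 5.35572 / 10.26 = 0.52200

0.522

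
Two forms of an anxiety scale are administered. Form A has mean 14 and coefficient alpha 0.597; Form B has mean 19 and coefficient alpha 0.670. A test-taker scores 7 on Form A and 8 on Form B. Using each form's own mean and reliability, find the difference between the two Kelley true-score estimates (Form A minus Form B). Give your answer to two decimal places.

T̂_A = 0.597(7) + 0.403(14) = 9.8210
T̂_B = 0.670(8) + 0.330(19) = 11.6300
T̂_A − T̂_B = -1.8090

-1.81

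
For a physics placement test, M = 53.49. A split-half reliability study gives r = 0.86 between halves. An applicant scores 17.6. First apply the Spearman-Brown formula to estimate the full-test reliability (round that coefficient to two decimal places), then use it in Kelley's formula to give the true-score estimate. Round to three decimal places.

20.471

Spearman-Brown: ρ = 2r/(1 + r) = 2(0.86)/(1 + 0.86) = 1.720/1.86 = 0.9247 → 0.92
Kelley's formula gives T̂ = 0.92·17.6 + 0.08·53.49 = 16.192 + 4.2792 = 20.4712.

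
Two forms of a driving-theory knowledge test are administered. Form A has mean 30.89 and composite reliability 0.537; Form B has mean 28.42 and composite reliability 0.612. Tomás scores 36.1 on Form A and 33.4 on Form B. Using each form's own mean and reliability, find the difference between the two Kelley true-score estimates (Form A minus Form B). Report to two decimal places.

2.22

T̂_A = 0.537(36.1) + 0.463(30.89) = 33.6878
T̂_B = 0.612(33.4) + 0.388(28.42) = 31.4678
T̂_A − T̂_B = 2.2200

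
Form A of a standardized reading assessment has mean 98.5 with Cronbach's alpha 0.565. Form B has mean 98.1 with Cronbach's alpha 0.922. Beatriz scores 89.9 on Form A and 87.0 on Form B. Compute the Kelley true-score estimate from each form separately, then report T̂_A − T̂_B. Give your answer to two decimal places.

5.78

T̂_A = 0.565(89.9) + 0.435(98.5) = 93.6410
T̂_B = 0.922(87.0) + 0.078(98.1) = 87.8658
T̂_A − T̂_B = 5.7752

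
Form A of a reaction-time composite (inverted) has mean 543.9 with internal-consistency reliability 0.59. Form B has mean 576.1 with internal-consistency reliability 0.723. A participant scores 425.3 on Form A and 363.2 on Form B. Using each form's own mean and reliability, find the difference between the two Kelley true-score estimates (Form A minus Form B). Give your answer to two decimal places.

51.75

T̂_A = 0.59(425.3) + 0.41(543.9) = 473.9260
T̂_B = 0.723(363.2) + 0.277(576.1) = 422.1733
T̂_A − T̂_B = 51.7527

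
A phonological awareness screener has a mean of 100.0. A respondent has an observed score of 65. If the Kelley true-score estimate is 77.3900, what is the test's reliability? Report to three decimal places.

0.646

T̂ = ρX + (1 − ρ)μ  ⇒  T̂ − μ = ρ(X − μ)
ρ = (T̂ − μ)/(X − μ) = (77.3900 − 100.0) / (65 − 100.0) = -22.6100 / -35.0 = 0.64600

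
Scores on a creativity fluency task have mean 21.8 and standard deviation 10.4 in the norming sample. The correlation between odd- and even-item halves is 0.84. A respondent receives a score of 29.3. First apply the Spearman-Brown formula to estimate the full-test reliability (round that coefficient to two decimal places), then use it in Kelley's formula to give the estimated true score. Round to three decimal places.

Spearman-Brown: ρ = 2r/(1 + r) = 2(0.84)/(1 + 0.84) = 1.680/1.84 = 0.9130 → 0.91
T̂ = ρX + (1 − ρ)μ
  = 0.91 × 29.3 + 0.09 × 21.8
  = 26.663 + 1.962
  = 28.6250
  ≈ 28.625

28.625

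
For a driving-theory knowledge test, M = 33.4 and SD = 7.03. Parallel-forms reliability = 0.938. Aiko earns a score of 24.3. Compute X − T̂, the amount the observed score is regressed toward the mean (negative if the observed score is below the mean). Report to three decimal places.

T̂ = ρX + (1 − ρ)μ
  = 0.938 × 24.3 + 0.062 × 33.4
  = 22.7934 + 2.0708
  = 24.86420
  ≈ 24.8642
X − T̂ = 24.3 − 24.8642 = -0.5642 → -0.564

-0.564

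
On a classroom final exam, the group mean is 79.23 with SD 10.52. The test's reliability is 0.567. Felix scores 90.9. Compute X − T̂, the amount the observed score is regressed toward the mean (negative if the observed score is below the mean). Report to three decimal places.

5.053

T̂ = 0.567(90.9) + 0.433(79.23) = 51.5403 + 34.30659 = 85.84689 → 85.8469
X − T̂ = 90.9 − 85.8469 = 5.0531 → 5.053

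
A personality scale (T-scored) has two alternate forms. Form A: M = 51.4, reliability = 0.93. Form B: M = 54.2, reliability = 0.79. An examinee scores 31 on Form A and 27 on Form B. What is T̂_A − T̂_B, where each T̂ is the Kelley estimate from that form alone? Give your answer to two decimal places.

-0.28

T̂_A = 0.93(31) + 0.07(51.4) = 32.4280
T̂_B = 0.79(27) + 0.21(54.2) = 32.7120
T̂_A − T̂_B = -0.2840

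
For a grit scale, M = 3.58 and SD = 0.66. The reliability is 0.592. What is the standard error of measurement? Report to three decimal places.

SEM = SD · √(1 − ρ) = 0.66 × √0.408 = 0.66 × 0.6387 = 0.4216

0.422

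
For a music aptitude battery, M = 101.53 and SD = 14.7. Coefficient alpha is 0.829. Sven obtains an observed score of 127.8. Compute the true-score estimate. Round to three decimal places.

T̂ = 0.829(127.8) + 0.171(101.53) = 105.9462 + 17.36163 = 123.3078 → 123.308

123.308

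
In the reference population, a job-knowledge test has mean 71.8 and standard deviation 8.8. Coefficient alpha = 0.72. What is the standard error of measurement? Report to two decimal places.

SEM = SD · √(1 − ρ) = 8.8 × √0.28 = 8.8 × 0.5292 = 4.657

4.66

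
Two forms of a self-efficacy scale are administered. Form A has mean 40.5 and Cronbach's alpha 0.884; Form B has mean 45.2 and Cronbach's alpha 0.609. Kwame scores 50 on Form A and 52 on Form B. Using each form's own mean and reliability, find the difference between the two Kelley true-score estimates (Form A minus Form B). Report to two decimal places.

T̂_A = 0.884(50) + 0.116(40.5) = 48.8980
T̂_B = 0.609(52) + 0.391(45.2) = 49.3412
T̂_A − T̂_B = -0.4432

-0.44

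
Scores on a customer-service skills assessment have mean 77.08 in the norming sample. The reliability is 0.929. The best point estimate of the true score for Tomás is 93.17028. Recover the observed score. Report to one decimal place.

94.4

T̂ = ρX + (1 − ρ)μ  ⇒  X = (T̂ − (1 − ρ)μ) / ρ
X = (93.17028 − 0.071 × 77.08) / 0.929 = (93.17028 − 5.47268) / 0.929 = 87.69760 / 0.929 = 94.400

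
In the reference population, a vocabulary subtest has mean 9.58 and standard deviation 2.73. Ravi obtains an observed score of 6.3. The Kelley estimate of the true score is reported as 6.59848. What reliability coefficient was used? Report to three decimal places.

0.909

T̂ = ρX + (1 − ρ)μ  ⇒  T̂ − μ = ρ(X − μ)
ρ = (T̂ − μ)/(X − μ) = (6.59848 − 9.58) / (6.3 − 9.58) = -2.98152 / -3.28 = 0.90900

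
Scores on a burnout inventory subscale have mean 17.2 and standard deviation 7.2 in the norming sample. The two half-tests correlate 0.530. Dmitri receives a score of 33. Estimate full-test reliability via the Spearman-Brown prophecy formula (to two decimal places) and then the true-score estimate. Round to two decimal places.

28.10

Spearman-Brown: ρ = 2r/(1 + r) = 2(0.530)/(1 + 0.530) = 1.0600/1.530 = 0.6928 → 0.69
T̂ = 0.69(33) + 0.31(17.2) = 22.77 + 5.332 = 28.102 → 28.10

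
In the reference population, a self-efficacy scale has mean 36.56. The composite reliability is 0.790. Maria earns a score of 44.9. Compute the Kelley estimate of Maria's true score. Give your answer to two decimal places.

43.15

T̂ = 0.790(44.9) + 0.210(36.56) = 35.4710 + 7.67760 = 43.149 → 43.15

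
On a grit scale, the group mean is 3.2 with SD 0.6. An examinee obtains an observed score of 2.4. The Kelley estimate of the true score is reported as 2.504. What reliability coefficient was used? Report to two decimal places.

T̂ = ρX + (1 − ρ)μ  ⇒  T̂ − μ = ρ(X − μ)
ρ = (T̂ − μ)/(X − μ) = (2.504 − 3.2) / (2.4 − 3.2) = -0.696 / -0.8 = 0.8700

0.87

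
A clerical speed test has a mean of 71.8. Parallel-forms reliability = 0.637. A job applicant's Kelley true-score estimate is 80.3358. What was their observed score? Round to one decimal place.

85.2

T̂ = ρX + (1 − ρ)μ  ⇒  X = (T̂ − (1 − ρ)μ) / ρ
X = (80.3358 − 0.363 × 71.8) / 0.637 = (80.3358 − 26.0634) / 0.637 = 54.2724 / 0.637 = 85.200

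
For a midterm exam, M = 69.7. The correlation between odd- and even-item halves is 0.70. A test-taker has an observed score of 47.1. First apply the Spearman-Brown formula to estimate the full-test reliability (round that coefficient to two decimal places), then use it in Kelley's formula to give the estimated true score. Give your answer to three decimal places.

Spearman-Brown: ρ = 2r/(1 + r) = 2(0.70)/(1 + 0.70) = 1.400/1.70 = 0.8235 → 0.82
Regress the observed score toward the mean by the unreliability: T̂ = 0.82·47.1 + 0.18·69.7 = 38.622 + 12.546 = 51.1680.

51.168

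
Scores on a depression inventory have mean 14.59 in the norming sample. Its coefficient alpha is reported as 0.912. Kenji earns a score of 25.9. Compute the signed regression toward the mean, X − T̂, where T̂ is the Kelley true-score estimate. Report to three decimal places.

0.995

T̂ = ρX + (1 − ρ)μ
  = 0.912 × 25.9 + 0.088 × 14.59
  = 23.6208 + 1.28392
  = 24.90472
  ≈ 24.9047
X − T̂ = 25.9 − 24.9047 = 0.9953 → 0.995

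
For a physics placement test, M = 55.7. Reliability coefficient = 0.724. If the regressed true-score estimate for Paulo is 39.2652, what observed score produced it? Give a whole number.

T̂ = ρX + (1 − ρ)μ  ⇒  X = (T̂ − (1 − ρ)μ) / ρ
X = (39.2652 − 0.276 × 55.7) / 0.724 = (39.2652 − 15.3732) / 0.724 = 23.8920 / 0.724 = 33.00

33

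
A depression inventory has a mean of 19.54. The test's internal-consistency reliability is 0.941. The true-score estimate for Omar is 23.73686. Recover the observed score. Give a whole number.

24

T̂ = ρX + (1 − ρ)μ  ⇒  X = (T̂ − (1 − ρ)μ) / ρ
X = (23.73686 − 0.059 × 19.54) / 0.941 = (23.73686 − 1.15286) / 0.941 = 22.58400 / 0.941 = 24.00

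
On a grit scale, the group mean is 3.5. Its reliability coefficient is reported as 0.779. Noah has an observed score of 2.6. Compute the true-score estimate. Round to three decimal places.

Weight the observed score by reliability and the mean by (1 − reliability): T̂ = 0.779·2.6 + 0.221·3.5 = 2.0254 + 0.7735 = 2.7989.

2.799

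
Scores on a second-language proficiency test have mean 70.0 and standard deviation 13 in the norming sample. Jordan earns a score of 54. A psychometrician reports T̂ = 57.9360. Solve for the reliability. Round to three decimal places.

0.754

T̂ = ρX + (1 − ρ)μ  ⇒  T̂ − μ = ρ(X − μ)
ρ = (T̂ − μ)/(X − μ) = (57.9360 − 70.0) / (54 − 70.0) = -12.0640 / -16.0 = 0.75400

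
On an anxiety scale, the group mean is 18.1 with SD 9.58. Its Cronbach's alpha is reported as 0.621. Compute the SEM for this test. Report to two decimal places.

5.90

SEM = SD · √(1 − ρ) = 9.58 × √0.379 = 9.58 × 0.6156 = 5.898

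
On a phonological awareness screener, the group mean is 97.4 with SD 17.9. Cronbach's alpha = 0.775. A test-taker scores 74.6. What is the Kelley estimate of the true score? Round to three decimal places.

T̂ = ρX + (1 − ρ)μ
  = 0.775 × 74.6 + 0.225 × 97.4
  = 57.8150 + 21.9150
  = 79.7300
  ≈ 79.730

79.730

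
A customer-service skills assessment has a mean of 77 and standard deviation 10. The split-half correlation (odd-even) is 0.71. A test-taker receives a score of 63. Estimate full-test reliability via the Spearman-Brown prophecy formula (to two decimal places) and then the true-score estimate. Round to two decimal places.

65.38

Spearman-Brown: ρ = 2r/(1 + r) = 2(0.71)/(1 + 0.71) = 1.420/1.71 = 0.8304 → 0.83
T̂ = ρX + (1 − ρ)μ
  = 0.83 × 63 + 0.17 × 77
  = 52.29 + 13.09
  = 65.380
  ≈ 65.38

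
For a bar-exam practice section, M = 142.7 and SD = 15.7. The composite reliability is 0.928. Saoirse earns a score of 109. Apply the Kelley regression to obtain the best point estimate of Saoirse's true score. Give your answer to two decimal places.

T̂ = 0.928(109) + 0.072(142.7) = 101.152 + 10.2744 = 111.426 → 111.43

111.43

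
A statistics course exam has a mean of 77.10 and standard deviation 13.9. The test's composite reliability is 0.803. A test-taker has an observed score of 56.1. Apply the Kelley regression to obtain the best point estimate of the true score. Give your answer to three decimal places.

T̂ = 0.803(56.1) + 0.197(77.10) = 45.0483 + 15.18870 = 60.2370 → 60.237

60.237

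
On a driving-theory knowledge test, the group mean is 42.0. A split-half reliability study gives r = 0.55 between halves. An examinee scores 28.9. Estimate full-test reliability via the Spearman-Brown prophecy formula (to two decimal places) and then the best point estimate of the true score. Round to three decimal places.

Spearman-Brown: ρ = 2r/(1 + r) = 2(0.55)/(1 + 0.55) = 1.100/1.55 = 0.7097 → 0.71
T̂ = 0.71(28.9) + 0.29(42.0) = 20.519 + 12.180 = 32.6990 → 32.699

32.699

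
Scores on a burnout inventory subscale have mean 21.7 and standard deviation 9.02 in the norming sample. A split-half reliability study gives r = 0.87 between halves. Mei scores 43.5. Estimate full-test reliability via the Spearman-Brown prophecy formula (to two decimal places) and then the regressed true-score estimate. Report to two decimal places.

41.97

Spearman-Brown: ρ = 2r/(1 + r) = 2(0.87)/(1 + 0.87) = 1.740/1.87 = 0.9305 → 0.93
T̂ = 0.93(43.5) + 0.07(21.7) = 40.455 + 1.519 = 41.974 → 41.97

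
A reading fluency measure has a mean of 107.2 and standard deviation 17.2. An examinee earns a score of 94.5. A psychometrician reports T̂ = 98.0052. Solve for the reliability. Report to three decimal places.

T̂ = ρX + (1 − ρ)μ  ⇒  T̂ − μ = ρ(X − μ)
ρ = (T̂ − μ)/(X − μ) = (98.0052 − 107.2) / (94.5 − 107.2) = -9.1948 / -12.7 = 0.72400

0.724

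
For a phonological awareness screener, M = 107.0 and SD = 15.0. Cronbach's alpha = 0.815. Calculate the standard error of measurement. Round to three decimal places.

SEM = SD · √(1 − ρ) = 15.0 × √0.185 = 15.0 × 0.4301 = 6.4517

6.452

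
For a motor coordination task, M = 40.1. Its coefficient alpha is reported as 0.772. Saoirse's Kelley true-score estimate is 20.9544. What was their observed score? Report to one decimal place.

15.3

T̂ = ρX + (1 − ρ)μ  ⇒  X = (T̂ − (1 − ρ)μ) / ρ
X = (20.9544 − 0.228 × 40.1) / 0.772 = (20.9544 − 9.1428) / 0.772 = 11.8116 / 0.772 = 15.300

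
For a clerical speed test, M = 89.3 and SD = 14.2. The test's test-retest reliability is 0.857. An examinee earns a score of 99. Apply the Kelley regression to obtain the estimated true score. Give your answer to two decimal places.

T̂ = 0.857(99) + 0.143(89.3) = 84.843 + 12.7699 = 97.613 → 97.61

97.61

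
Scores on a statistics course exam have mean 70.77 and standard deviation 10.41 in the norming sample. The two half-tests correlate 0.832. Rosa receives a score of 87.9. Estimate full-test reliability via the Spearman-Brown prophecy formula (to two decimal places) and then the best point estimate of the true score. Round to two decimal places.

86.36

Spearman-Brown: ρ = 2r/(1 + r) = 2(0.832)/(1 + 0.832) = 1.6640/1.832 = 0.9083 → 0.91
T̂ = ρX + (1 − ρ)μ
  = 0.91 × 87.9 + 0.09 × 70.77
  = 79.989 + 6.3693
  = 86.358
  ≈ 86.36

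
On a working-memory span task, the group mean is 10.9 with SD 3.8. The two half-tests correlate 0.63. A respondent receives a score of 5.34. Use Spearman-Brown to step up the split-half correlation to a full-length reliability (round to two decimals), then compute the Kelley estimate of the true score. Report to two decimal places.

Spearman-Brown: ρ = 2r/(1 + r) = 2(0.63)/(1 + 0.63) = 1.260/1.63 = 0.7730 → 0.77
Regress the observed score toward the mean by the unreliability: T̂ = 0.77·5.34 + 0.23·10.9 = 4.1118 + 2.507 = 6.619.

6.62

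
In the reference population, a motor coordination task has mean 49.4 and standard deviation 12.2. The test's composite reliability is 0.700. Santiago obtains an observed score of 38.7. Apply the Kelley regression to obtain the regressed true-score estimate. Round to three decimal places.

41.910

T̂ = 0.700(38.7) + 0.300(49.4) = 27.0900 + 14.8200 = 41.9100 → 41.910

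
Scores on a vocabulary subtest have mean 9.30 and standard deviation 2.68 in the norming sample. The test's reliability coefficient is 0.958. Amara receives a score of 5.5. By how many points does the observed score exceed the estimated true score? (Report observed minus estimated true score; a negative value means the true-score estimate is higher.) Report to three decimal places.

Kelley's formula gives T̂ = 0.958·5.5 + 0.042·9.30 = 5.2690 + 0.39060 = 5.65960.
X − T̂ = 5.5 − 5.6596 = -0.1596 → -0.160

-0.160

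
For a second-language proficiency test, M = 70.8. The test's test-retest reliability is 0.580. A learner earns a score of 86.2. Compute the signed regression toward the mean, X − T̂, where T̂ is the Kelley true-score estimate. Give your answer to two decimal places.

6.47

Weight the observed score by reliability and the mean by (1 − reliability): T̂ = 0.580·86.2 + 0.420·70.8 = 49.9960 + 29.7360 = 79.7320.
X − T̂ = 86.2 − 79.732 = 6.468 → 6.47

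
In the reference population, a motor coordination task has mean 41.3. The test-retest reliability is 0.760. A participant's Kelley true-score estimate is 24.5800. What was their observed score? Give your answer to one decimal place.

19.3

T̂ = ρX + (1 − ρ)μ  ⇒  X = (T̂ − (1 − ρ)μ) / ρ
X = (24.5800 − 0.240 × 41.3) / 0.760 = (24.5800 − 9.9120) / 0.760 = 14.6680 / 0.760 = 19.300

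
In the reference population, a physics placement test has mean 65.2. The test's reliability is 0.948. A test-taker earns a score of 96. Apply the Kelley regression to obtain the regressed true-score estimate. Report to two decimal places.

T̂ = ρX + (1 − ρ)μ
  = 0.948 × 96 + 0.052 × 65.2
  = 91.008 + 3.3904
  = 94.398
  ≈ 94.40

94.40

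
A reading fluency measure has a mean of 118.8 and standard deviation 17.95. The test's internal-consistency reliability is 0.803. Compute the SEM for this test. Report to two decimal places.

SEM = SD · √(1 − ρ) = 17.95 × √0.197 = 17.95 × 0.4438 = 7.967

7.97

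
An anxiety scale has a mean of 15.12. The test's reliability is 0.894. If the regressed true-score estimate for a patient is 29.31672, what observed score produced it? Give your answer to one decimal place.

T̂ = ρX + (1 − ρ)μ  ⇒  X = (T̂ − (1 − ρ)μ) / ρ
X = (29.31672 − 0.106 × 15.12) / 0.894 = (29.31672 − 1.60272) / 0.894 = 27.71400 / 0.894 = 31.000

31.0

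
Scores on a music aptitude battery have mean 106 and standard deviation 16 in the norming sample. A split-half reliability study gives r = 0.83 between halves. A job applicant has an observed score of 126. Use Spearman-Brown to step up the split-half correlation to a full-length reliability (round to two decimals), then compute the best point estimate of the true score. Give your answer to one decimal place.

124.2

Spearman-Brown: ρ = 2r/(1 + r) = 2(0.83)/(1 + 0.83) = 1.660/1.83 = 0.9071 → 0.91
T̂ = ρX + (1 − ρ)μ
  = 0.91 × 126 + 0.09 × 106
  = 114.66 + 9.54
  = 124.20
  ≈ 124.2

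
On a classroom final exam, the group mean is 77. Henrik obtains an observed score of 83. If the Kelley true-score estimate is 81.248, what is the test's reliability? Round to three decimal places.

0.708

T̂ = ρX + (1 − ρ)μ  ⇒  T̂ − μ = ρ(X − μ)
ρ = (T̂ − μ)/(X − μ) = (81.248 − 77) / (83 − 77) = 4.248 / 6.0 = 0.70800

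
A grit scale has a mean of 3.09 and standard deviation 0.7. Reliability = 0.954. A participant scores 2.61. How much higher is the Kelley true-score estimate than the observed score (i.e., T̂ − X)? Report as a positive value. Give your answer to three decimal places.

0.022

T̂ = ρX + (1 − ρ)μ
  = 0.954 × 2.61 + 0.046 × 3.09
  = 2.48994 + 0.14214
  = 2.63208
  ≈ 2.6321
T̂ − X = 2.6321 − 2.61 = 0.0221 → 0.022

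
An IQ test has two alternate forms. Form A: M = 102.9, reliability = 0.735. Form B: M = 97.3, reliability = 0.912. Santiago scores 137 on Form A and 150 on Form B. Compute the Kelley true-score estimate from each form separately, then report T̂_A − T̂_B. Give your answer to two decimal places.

T̂_A = 0.735(137) + 0.265(102.9) = 127.9635
T̂_B = 0.912(150) + 0.088(97.3) = 145.3624
T̂_A − T̂_B = -17.3989

-17.40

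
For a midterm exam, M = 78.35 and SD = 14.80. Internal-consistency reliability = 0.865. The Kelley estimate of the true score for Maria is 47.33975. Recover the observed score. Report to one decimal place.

T̂ = ρX + (1 − ρ)μ  ⇒  X = (T̂ − (1 − ρ)μ) / ρ
X = (47.33975 − 0.135 × 78.35) / 0.865 = (47.33975 − 10.57725) / 0.865 = 36.76250 / 0.865 = 42.500

42.5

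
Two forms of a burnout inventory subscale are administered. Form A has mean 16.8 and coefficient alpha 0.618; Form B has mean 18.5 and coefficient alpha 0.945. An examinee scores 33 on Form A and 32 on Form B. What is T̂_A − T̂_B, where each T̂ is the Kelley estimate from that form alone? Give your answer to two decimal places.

T̂_A = 0.618(33) + 0.382(16.8) = 26.8116
T̂_B = 0.945(32) + 0.055(18.5) = 31.2575
T̂_A − T̂_B = -4.4459

-4.45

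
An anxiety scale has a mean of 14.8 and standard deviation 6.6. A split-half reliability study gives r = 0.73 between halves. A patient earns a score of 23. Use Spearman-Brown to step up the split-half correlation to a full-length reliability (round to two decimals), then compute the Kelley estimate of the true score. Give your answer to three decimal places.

Spearman-Brown: ρ = 2r/(1 + r) = 2(0.73)/(1 + 0.73) = 1.460/1.73 = 0.8439 → 0.84
T̂ = 0.84(23) + 0.16(14.8) = 19.32 + 2.368 = 21.6880 → 21.688

21.688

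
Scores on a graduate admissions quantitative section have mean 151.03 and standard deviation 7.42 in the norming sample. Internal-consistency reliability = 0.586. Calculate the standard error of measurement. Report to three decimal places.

4.774

SEM = SD · √(1 − ρ) = 7.42 × √0.414 = 7.42 × 0.6434 = 4.7742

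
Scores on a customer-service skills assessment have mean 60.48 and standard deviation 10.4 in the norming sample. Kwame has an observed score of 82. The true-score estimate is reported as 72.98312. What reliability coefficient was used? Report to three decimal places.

0.581

T̂ = ρX + (1 − ρ)μ  ⇒  T̂ − μ = ρ(X − μ)
ρ = (T̂ − μ)/(X − μ) = (72.98312 − 60.48) / (82 − 60.48) = 12.50312 / 21.52 = 0.58100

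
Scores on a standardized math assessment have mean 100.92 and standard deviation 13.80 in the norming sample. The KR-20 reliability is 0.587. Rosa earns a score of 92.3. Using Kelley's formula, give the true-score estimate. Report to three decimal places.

T̂ = 0.587(92.3) + 0.413(100.92) = 54.1801 + 41.67996 = 95.8601 → 95.860

95.860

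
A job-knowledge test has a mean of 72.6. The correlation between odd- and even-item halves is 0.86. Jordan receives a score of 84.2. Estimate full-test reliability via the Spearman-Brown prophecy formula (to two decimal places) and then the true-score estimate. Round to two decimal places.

83.27

Spearman-Brown: ρ = 2r/(1 + r) = 2(0.86)/(1 + 0.86) = 1.720/1.86 = 0.9247 → 0.92
T̂ = ρX + (1 − ρ)μ
  = 0.92 × 84.2 + 0.08 × 72.6
  = 77.464 + 5.808
  = 83.272
  ≈ 83.27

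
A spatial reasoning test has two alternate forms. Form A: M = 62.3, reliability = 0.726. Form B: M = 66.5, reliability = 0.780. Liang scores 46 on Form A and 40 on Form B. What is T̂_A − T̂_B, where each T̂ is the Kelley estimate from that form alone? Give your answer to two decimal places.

T̂_A = 0.726(46) + 0.274(62.3) = 50.4662
T̂_B = 0.780(40) + 0.220(66.5) = 45.8300
T̂_A − T̂_B = 4.6362

4.64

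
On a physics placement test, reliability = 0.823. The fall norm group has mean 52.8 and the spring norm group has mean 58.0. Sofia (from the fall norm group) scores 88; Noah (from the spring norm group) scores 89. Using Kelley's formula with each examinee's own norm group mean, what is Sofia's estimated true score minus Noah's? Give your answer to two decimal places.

-1.74

T̂_Sofia = 0.823(88) + 0.177(52.8) = 81.7696
T̂_Noah = 0.823(89) + 0.177(58.0) = 83.5130
Difference = 81.7696 − 83.5130 = -1.7434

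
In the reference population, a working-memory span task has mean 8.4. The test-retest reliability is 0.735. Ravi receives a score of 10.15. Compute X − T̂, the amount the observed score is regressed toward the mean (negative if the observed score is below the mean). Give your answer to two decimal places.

0.46

T̂ = 0.735(10.15) + 0.265(8.4) = 7.46025 + 2.2260 = 9.6863 → 9.686
X − T̂ = 10.15 − 9.686 = 0.464 → 0.46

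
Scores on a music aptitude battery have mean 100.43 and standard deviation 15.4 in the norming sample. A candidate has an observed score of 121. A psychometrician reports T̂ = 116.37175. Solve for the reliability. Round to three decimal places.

T̂ = ρX + (1 − ρ)μ  ⇒  T̂ − μ = ρ(X − μ)
ρ = (T̂ − μ)/(X − μ) = (116.37175 − 100.43) / (121 − 100.43) = 15.94175 / 20.57 = 0.77500

0.775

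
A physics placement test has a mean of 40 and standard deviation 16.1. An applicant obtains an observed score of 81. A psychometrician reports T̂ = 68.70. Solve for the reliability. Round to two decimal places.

T̂ = ρX + (1 − ρ)μ  ⇒  T̂ − μ = ρ(X − μ)
ρ = (T̂ − μ)/(X − μ) = (68.70 − 40) / (81 − 40) = 28.70 / 41.0 = 0.7000

0.70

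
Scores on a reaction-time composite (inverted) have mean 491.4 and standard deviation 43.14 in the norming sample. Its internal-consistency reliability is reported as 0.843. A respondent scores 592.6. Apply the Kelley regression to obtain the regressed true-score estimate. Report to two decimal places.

T̂ = ρX + (1 − ρ)μ
  = 0.843 × 592.6 + 0.157 × 491.4
  = 499.5618 + 77.1498
  = 576.712
  ≈ 576.71

576.71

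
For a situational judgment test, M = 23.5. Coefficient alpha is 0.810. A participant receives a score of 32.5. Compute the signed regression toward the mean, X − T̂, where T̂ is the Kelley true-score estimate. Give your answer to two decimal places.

Regress the observed score toward the mean by the unreliability: T̂ = 0.810·32.5 + 0.190·23.5 = 26.3250 + 4.4650 = 30.7900.
X − T̂ = 32.5 − 30.790 = 1.710 → 1.71

1.71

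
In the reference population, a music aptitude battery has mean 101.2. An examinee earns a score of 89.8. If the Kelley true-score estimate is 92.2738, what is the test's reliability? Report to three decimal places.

0.783

T̂ = ρX + (1 − ρ)μ  ⇒  T̂ − μ = ρ(X − μ)
ρ = (T̂ − μ)/(X − μ) = (92.2738 − 101.2) / (89.8 − 101.2) = -8.9262 / -11.4 = 0.78300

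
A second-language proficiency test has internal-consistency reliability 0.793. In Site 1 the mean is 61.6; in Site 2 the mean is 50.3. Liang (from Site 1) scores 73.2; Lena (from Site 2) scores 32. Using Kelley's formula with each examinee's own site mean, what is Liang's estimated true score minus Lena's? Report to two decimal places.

35.01

T̂_Liang = 0.793(73.2) + 0.207(61.6) = 70.7988
T̂_Lena = 0.793(32) + 0.207(50.3) = 35.7881
Difference = 70.7988 − 35.7881 = 35.0107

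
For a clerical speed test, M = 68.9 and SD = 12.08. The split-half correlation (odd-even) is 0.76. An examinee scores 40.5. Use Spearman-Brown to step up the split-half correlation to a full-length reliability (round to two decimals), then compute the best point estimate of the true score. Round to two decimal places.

44.48

Spearman-Brown: ρ = 2r/(1 + r) = 2(0.76)/(1 + 0.76) = 1.520/1.76 = 0.8636 → 0.86
T̂ = 0.86(40.5) + 0.14(68.9) = 34.830 + 9.646 = 44.476 → 44.48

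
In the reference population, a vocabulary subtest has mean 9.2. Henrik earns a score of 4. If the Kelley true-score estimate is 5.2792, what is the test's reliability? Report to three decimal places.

0.754

T̂ = ρX + (1 − ρ)μ  ⇒  T̂ − μ = ρ(X − μ)
ρ = (T̂ − μ)/(X − μ) = (5.2792 − 9.2) / (4 − 9.2) = -3.9208 / -5.2 = 0.75400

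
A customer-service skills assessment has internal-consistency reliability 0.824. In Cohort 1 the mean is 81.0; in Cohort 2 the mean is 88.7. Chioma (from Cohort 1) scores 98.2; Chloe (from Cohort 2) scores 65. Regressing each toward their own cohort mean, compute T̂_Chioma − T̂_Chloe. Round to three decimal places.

T̂_Chioma = 0.824(98.2) + 0.176(81.0) = 95.17280
T̂_Chloe = 0.824(65) + 0.176(88.7) = 69.17120
Difference = 95.17280 − 69.17120 = 26.00160

26.002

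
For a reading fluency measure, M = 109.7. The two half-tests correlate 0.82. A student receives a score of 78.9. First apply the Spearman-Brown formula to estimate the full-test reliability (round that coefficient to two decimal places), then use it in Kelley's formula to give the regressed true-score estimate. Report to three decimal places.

81.980

Spearman-Brown: ρ = 2r/(1 + r) = 2(0.82)/(1 + 0.82) = 1.640/1.82 = 0.9011 → 0.90
Kelley's formula gives T̂ = 0.90·78.9 + 0.10·109.7 = 71.010 + 10.970 = 81.9800.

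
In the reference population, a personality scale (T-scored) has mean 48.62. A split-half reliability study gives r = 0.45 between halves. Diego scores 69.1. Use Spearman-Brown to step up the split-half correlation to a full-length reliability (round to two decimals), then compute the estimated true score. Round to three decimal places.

61.318

Spearman-Brown: ρ = 2r/(1 + r) = 2(0.45)/(1 + 0.45) = 0.900/1.45 = 0.6207 → 0.62
T̂ = 0.62(69.1) + 0.38(48.62) = 42.842 + 18.4756 = 61.3176 → 61.318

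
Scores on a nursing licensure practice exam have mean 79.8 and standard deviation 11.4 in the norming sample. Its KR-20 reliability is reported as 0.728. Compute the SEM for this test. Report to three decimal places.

5.946

SEM = SD · √(1 − ρ) = 11.4 × √0.272 = 11.4 × 0.5215 = 5.9455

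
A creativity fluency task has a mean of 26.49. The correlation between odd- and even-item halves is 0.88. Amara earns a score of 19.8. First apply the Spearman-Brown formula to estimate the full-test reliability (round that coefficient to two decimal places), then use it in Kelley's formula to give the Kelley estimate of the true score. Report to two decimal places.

20.20

Spearman-Brown: ρ = 2r/(1 + r) = 2(0.88)/(1 + 0.88) = 1.760/1.88 = 0.9362 → 0.94
T̂ = 0.94(19.8) + 0.06(26.49) = 18.612 + 1.5894 = 20.201 → 20.20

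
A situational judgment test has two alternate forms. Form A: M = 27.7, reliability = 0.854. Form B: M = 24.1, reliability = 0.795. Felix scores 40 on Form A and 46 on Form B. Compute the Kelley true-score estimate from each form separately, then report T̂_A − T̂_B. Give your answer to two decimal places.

T̂_A = 0.854(40) + 0.146(27.7) = 38.2042
T̂_B = 0.795(46) + 0.205(24.1) = 41.5105
T̂_A − T̂_B = -3.3063

-3.31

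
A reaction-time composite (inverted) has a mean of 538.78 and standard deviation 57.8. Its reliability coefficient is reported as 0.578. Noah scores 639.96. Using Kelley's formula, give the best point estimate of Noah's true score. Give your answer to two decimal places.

Kelley's formula gives T̂ = 0.578·639.96 + 0.422·538.78 = 369.89688 + 227.36516 = 597.262.

597.26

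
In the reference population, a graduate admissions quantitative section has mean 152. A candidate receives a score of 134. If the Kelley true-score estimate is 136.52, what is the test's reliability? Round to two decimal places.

0.86

T̂ = ρX + (1 − ρ)μ  ⇒  T̂ − μ = ρ(X − μ)
ρ = (T̂ − μ)/(X − μ) = (136.52 − 152) / (134 − 152) = -15.48 / -18.0 = 0.8600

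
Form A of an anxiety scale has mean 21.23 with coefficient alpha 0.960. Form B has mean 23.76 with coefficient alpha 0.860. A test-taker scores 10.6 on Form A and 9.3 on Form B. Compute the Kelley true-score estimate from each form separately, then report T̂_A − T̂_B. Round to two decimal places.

-0.30

T̂_A = 0.960(10.6) + 0.040(21.23) = 11.0252
T̂_B = 0.860(9.3) + 0.140(23.76) = 11.3244
T̂_A − T̂_B = -0.2992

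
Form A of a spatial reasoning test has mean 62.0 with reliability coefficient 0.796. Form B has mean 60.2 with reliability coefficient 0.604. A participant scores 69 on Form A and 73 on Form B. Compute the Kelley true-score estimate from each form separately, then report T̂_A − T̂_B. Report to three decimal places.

T̂_A = 0.796(69) + 0.204(62.0) = 67.57200
T̂_B = 0.604(73) + 0.396(60.2) = 67.93120
T̂_A − T̂_B = -0.35920

-0.359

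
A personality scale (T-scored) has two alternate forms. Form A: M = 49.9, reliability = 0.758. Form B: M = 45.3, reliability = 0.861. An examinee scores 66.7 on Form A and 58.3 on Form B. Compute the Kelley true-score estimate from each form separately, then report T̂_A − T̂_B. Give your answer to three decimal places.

6.141

T̂_A = 0.758(66.7) + 0.242(49.9) = 62.63440
T̂_B = 0.861(58.3) + 0.139(45.3) = 56.49300
T̂_A − T̂_B = 6.14140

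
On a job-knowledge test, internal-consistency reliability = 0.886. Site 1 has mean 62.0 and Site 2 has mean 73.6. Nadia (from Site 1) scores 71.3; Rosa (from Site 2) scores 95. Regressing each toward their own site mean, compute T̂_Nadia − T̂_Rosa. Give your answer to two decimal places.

-22.32

T̂_Nadia = 0.886(71.3) + 0.114(62.0) = 70.2398
T̂_Rosa = 0.886(95) + 0.114(73.6) = 92.5604
Difference = 70.2398 − 92.5604 = -22.3206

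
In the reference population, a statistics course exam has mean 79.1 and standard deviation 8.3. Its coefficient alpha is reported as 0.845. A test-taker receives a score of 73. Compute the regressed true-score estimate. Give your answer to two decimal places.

73.95

T̂ = ρX + (1 − ρ)μ
  = 0.845 × 73 + 0.155 × 79.1
  = 61.685 + 12.2605
  = 73.945
  ≈ 73.95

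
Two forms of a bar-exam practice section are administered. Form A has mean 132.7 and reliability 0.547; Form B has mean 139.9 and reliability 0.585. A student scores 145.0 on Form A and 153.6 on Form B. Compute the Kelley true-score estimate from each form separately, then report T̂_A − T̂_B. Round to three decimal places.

T̂_A = 0.547(145.0) + 0.453(132.7) = 139.42810
T̂_B = 0.585(153.6) + 0.415(139.9) = 147.91450
T̂_A − T̂_B = -8.48640

-8.486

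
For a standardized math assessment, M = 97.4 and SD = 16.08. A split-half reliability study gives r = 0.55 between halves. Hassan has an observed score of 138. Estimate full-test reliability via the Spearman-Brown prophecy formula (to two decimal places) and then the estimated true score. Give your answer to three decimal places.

126.226

Spearman-Brown: ρ = 2r/(1 + r) = 2(0.55)/(1 + 0.55) = 1.100/1.55 = 0.7097 → 0.71
T̂ = 0.71(138) + 0.29(97.4) = 97.98 + 28.246 = 126.2260 → 126.226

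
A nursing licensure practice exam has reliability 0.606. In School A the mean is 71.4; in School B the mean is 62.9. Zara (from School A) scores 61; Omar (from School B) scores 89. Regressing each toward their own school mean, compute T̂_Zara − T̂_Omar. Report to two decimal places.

T̂_Zara = 0.606(61) + 0.394(71.4) = 65.0976
T̂_Omar = 0.606(89) + 0.394(62.9) = 78.7166
Difference = 65.0976 − 78.7166 = -13.6190

-13.62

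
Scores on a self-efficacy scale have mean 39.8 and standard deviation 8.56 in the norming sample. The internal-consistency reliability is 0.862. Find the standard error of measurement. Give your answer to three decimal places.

SEM = SD · √(1 − ρ) = 8.56 × √0.138 = 8.56 × 0.3715 = 3.1799

3.180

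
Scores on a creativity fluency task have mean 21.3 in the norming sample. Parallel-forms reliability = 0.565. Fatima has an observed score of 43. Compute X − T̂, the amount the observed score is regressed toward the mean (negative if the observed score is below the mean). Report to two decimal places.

9.44

T̂ = ρX + (1 − ρ)μ
  = 0.565 × 43 + 0.435 × 21.3
  = 24.295 + 9.2655
  = 33.5605
  ≈ 33.560
X − T̂ = 43 − 33.560 = 9.440 → 9.44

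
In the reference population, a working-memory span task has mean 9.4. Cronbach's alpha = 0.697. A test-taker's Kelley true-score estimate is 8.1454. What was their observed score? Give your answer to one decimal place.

7.6

T̂ = ρX + (1 − ρ)μ  ⇒  X = (T̂ − (1 − ρ)μ) / ρ
X = (8.1454 − 0.303 × 9.4) / 0.697 = (8.1454 − 2.8482) / 0.697 = 5.2972 / 0.697 = 7.600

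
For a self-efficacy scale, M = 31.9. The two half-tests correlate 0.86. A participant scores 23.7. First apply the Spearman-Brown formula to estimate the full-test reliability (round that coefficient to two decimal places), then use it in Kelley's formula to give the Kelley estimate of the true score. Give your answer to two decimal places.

Spearman-Brown: ρ = 2r/(1 + r) = 2(0.86)/(1 + 0.86) = 1.720/1.86 = 0.9247 → 0.92
Regress the observed score toward the mean by the unreliability: T̂ = 0.92·23.7 + 0.08·31.9 = 21.804 + 2.552 = 24.356.

24.36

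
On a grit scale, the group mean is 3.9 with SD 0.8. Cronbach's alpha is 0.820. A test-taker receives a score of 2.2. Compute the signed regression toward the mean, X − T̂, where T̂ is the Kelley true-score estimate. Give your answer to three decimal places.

T̂ = 0.820(2.2) + 0.180(3.9) = 1.8040 + 0.7020 = 2.50600 → 2.5060
X − T̂ = 2.2 − 2.5060 = -0.3060 → -0.306

-0.306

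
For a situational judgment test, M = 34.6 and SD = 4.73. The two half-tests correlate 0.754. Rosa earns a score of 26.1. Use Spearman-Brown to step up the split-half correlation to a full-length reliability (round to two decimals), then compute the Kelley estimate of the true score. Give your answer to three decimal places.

Spearman-Brown: ρ = 2r/(1 + r) = 2(0.754)/(1 + 0.754) = 1.5080/1.754 = 0.8597 → 0.86
T̂ = ρX + (1 − ρ)μ
  = 0.86 × 26.1 + 0.14 × 34.6
  = 22.446 + 4.844
  = 27.2900
  ≈ 27.290

27.290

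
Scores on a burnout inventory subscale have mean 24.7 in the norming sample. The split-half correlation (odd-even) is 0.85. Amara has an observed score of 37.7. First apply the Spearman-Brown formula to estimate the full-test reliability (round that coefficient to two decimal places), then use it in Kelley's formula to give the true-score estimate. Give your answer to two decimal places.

Spearman-Brown: ρ = 2r/(1 + r) = 2(0.85)/(1 + 0.85) = 1.700/1.85 = 0.9189 → 0.92
T̂ = ρX + (1 − ρ)μ
  = 0.92 × 37.7 + 0.08 × 24.7
  = 34.684 + 1.976
  = 36.660
  ≈ 36.66

36.66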